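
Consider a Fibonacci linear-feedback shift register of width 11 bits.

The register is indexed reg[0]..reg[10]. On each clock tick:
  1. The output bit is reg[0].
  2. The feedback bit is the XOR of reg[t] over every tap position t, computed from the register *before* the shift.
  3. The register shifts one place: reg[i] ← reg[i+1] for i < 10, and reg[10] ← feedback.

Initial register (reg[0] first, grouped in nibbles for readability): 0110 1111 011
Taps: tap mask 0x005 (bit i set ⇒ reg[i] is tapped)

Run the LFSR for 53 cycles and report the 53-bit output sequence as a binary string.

step | reg (before) | out | fb
   0 | 01101111011 | 0 | 1
   1 | 11011110111 | 1 | 1
   2 | 10111101111 | 1 | 0
   3 | 01111011110 | 0 | 1
   4 | 11110111101 | 1 | 0
   5 | 11101111010 | 1 | 0
   6 | 11011110100 | 1 | 1
   7 | 10111101001 | 1 | 0
   8 | 01111010010 | 0 | 1
   9 | 11110100101 | 1 | 0
  10 | 11101001010 | 1 | 0
  11 | 11010010100 | 1 | 1
  12 | 10100101001 | 1 | 0
  13 | 01001010010 | 0 | 0
  14 | 10010100100 | 1 | 1
  15 | 00101001001 | 0 | 1
  16 | 01010010011 | 0 | 0
  17 | 10100100110 | 1 | 0
  18 | 01001001100 | 0 | 0
  19 | 10010011000 | 1 | 1
  20 | 00100110001 | 0 | 1
  21 | 01001100011 | 0 | 0
  22 | 10011000110 | 1 | 1
  23 | 00110001101 | 0 | 1
  24 | 01100011011 | 0 | 1
  25 | 11000110111 | 1 | 1
  26 | 10001101111 | 1 | 1
  27 | 00011011111 | 0 | 0
  28 | 00110111110 | 0 | 1
  29 | 01101111101 | 0 | 1
  30 | 11011111011 | 1 | 1
  31 | 10111110111 | 1 | 0
  32 | 01111101110 | 0 | 1
  33 | 11111011101 | 1 | 0
  34 | 11110111010 | 1 | 0
  35 | 11101110100 | 1 | 0
  36 | 11011101000 | 1 | 1
  37 | 10111010001 | 1 | 0
  38 | 01110100010 | 0 | 1
  39 | 11101000101 | 1 | 0
  40 | 11010001010 | 1 | 1
  41 | 10100010101 | 1 | 0
  42 | 01000101010 | 0 | 0
  43 | 10001010100 | 1 | 1
  44 | 00010101001 | 0 | 0
  45 | 00101010010 | 0 | 1
  46 | 01010100101 | 0 | 0
  47 | 10101001010 | 1 | 0
  48 | 01010010100 | 0 | 0
  49 | 10100101000 | 1 | 0
  50 | 01001010000 | 0 | 0
  51 | 10010100000 | 1 | 1
  52 | 00101000001 | 0 | 1

01101111011110100101001001100011011111011101000101010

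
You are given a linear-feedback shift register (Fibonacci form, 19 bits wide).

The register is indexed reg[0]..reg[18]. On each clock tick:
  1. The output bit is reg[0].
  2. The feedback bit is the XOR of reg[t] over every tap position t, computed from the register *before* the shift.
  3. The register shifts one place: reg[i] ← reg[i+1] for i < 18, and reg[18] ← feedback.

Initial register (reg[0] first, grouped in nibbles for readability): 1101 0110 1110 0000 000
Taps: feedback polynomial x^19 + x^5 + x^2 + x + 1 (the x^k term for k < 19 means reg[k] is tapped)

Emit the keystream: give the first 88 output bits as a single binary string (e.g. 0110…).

1101011011100000000111111001010001110101100011000111111100100101010100110010101000011011

tick  register→output (feedback)
  0  1101011011100000000→1 (1)
  1  1010110111000000001→1 (1)
  2  0101101110000000011→0 (1)
  3  1011011100000000111→1 (1)
  4  0110111000000001111→0 (1)
  5  1101110000000011111→1 (1)
  6  1011100000000111111→1 (0)
  7  0111000000001111110→0 (0)
  8  1110000000011111100→1 (1)
  9  1100000000111111001→1 (0)
 10  1000000001111110010→1 (1)
 11  0000000011111100101→0 (0)
 12  0000000111111001010→0 (0)
 13  0000001111110010100→0 (0)
 14  0000011111100101000→0 (1)
 15  0000111111001010001→0 (1)
 16  0001111110010100011→0 (1)
 17  0011111100101000111→0 (0)
 18  0111111001010001110→0 (1)
 19  1111110010100011101→1 (0)
 20  1111100101000111010→1 (1)
 21  1111001010001110101→1 (1)
 22  1110010100011101011→1 (0)
 23  1100101000111010110→1 (0)
 24  1001010001110101100→1 (0)
 25  0010100011101011000→0 (1)
 26  0101000111010110001→0 (1)
 27  1010001110101100011→1 (0)
 28  0100011101011000110→0 (0)
 29  1000111010110001100→1 (0)
 30  0001110101100011000→0 (1)
 31  0011101011000110001→0 (1)
 32  0111010110001100011→0 (1)
 33  1110101100011000111→1 (1)
 34  1101011000110001111→1 (1)
 35  1010110001100011111→1 (1)
 36  0101100011000111111→0 (1)
 37  1011000110001111111→1 (0)
 38  0110001100011111110→0 (0)
 39  1100011000111111100→1 (1)
 40  1000110001111111001→1 (0)
 41  0001100011111110010→0 (0)
 42  0011000111111100100→0 (1)
 43  0110001111111001001→0 (0)
 44  1100011111110010010→1 (1)
 45  1000111111100100101→1 (0)
 46  0001111111001001010→0 (1)
 47  0011111110010010101→0 (0)
 48  0111111100100101010→0 (1)
 49  1111111001001010101→1 (0)
 50  1111110010010101010→1 (0)
 51  1111100100101010100→1 (1)
 52  1111001001010101001→1 (1)
 53  1110010010101010011→1 (0)
 54  1100100101010100110→1 (0)
 55  1001001010101001100→1 (1)
 56  0010010101010011001→0 (0)
 57  0100101010100110010→0 (1)
 58  1001010101001100101→1 (0)
 59  0010101010011001010→0 (1)
 60  0101010100110010101→0 (0)
 61  1010101001100101010→1 (0)
 62  0101010011001010100→0 (0)
 63  1010100110010101000→1 (0)
 64  0101001100101010000→0 (1)
 65  1010011001010100001→1 (1)
 66  0100110010101000011→0 (0)
 67  1001100101010000110→1 (1)
 68  0011001010100001101→0 (1)
 69  0110010101000011011→0 (1)
 70  1100101010000110111→1 (0)
 71  1001010100001101110→1 (0)
 72  0010101000011011100→0 (1)
 73  0101010000110111001→0 (0)
 74  1010100001101110010→1 (0)
 75  0101000011011100100→0 (1)
 76  1010000110111001001→1 (0)
 77  0100001101110010010→0 (1)
 78  1000011011100100101→1 (0)
 79  0000110111001001010→0 (1)
 80  0001101110010010101→0 (0)
 81  0011011100100101010→0 (0)
 82  0110111001001010100→0 (1)
 83  1101110010010101001→1 (1)
 84  1011100100101010011→1 (0)
 85  0111001001010100110→0 (0)
 86  1110010010101001100→1 (0)
 87  1100100101010011000→1 (0)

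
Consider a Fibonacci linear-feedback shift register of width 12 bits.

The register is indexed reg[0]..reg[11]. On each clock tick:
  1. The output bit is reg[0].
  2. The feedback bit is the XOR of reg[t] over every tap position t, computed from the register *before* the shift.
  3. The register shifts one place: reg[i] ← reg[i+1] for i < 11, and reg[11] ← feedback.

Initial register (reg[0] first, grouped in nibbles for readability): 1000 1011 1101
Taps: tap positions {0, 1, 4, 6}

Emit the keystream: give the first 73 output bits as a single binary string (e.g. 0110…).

1000101111011101011011101010111100101100100010011111011110001000001000010

step | reg (before) | out | fb
   0 | 100010111101 | 1 | 1
   1 | 000101111011 | 0 | 1
   2 | 001011110111 | 0 | 0
   3 | 010111101110 | 0 | 1
   4 | 101111011101 | 1 | 0
   5 | 011110111010 | 0 | 1
   6 | 111101110101 | 1 | 1
   7 | 111011101011 | 1 | 0
   8 | 110111010110 | 1 | 1
   9 | 101110101101 | 1 | 1
  10 | 011101011011 | 0 | 1
  11 | 111010110111 | 1 | 0
  12 | 110101101110 | 1 | 1
  13 | 101011011101 | 1 | 0
  14 | 010110111010 | 0 | 1
  15 | 101101110101 | 1 | 0
  16 | 011011101010 | 0 | 1
  17 | 110111010101 | 1 | 1
  18 | 101110101011 | 1 | 1
  19 | 011101010111 | 0 | 1
  20 | 111010101111 | 1 | 0
  21 | 110101011110 | 1 | 0
  22 | 101010111100 | 1 | 1
  23 | 010101111001 | 0 | 0
  24 | 101011110010 | 1 | 1
  25 | 010111100101 | 0 | 1
  26 | 101111001011 | 1 | 0
  27 | 011110010110 | 0 | 0
  28 | 111100101100 | 1 | 1
  29 | 111001011001 | 1 | 0
  30 | 110010110010 | 1 | 0
  31 | 100101100100 | 1 | 0
  32 | 001011001000 | 0 | 1
  33 | 010110010001 | 0 | 0
  34 | 101100100010 | 1 | 0
  35 | 011001000100 | 0 | 1
  36 | 110010001001 | 1 | 1
  37 | 100100010011 | 1 | 1
  38 | 001000100111 | 0 | 1
  39 | 010001001111 | 0 | 1
  40 | 100010011111 | 1 | 0
  41 | 000100111110 | 0 | 1
  42 | 001001111101 | 0 | 1
  43 | 010011111011 | 0 | 1
  44 | 100111110111 | 1 | 1
  45 | 001111101111 | 0 | 0
  46 | 011111011110 | 0 | 0
  47 | 111110111100 | 1 | 0
  48 | 111101111000 | 1 | 1
  49 | 111011110001 | 1 | 0
  50 | 110111100010 | 1 | 0
  51 | 101111000100 | 1 | 0
  52 | 011110001000 | 0 | 0
  53 | 111100010000 | 1 | 0
  54 | 111000100000 | 1 | 1
  55 | 110001000001 | 1 | 0
  56 | 100010000010 | 1 | 0
  57 | 000100000100 | 0 | 0
  58 | 001000001000 | 0 | 0
  59 | 010000010000 | 0 | 1
  60 | 100000100001 | 1 | 0
  61 | 000001000010 | 0 | 0
  62 | 000010000100 | 0 | 1
  63 | 000100001001 | 0 | 0
  64 | 001000010010 | 0 | 0
  65 | 010000100100 | 0 | 0
  66 | 100001001000 | 1 | 1
  67 | 000010010001 | 0 | 1
  68 | 000100100011 | 0 | 1
  69 | 001001000111 | 0 | 0
  70 | 010010001110 | 0 | 0
  71 | 100100011100 | 1 | 1
  72 | 001000111001 | 0 | 1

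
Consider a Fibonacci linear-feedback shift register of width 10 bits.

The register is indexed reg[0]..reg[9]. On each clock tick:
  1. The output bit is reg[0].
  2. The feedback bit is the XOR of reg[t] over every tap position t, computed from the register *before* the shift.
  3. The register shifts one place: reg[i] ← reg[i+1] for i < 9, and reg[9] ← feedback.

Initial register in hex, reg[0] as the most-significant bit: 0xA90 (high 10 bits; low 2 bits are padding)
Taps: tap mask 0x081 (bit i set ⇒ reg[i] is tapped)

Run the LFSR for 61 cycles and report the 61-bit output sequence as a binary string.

1010100100001011001001100000100010010000001000000000100100100

step | reg (before) | out | fb
   0 | 1010100100 | 1 | 0
   1 | 0101001000 | 0 | 0
   2 | 1010010000 | 1 | 1
   3 | 0100100001 | 0 | 0
   4 | 1001000010 | 1 | 1
   5 | 0010000101 | 0 | 1
   6 | 0100001011 | 0 | 0
   7 | 1000010110 | 1 | 0
   8 | 0000101100 | 0 | 1
   9 | 0001011001 | 0 | 0
  10 | 0010110010 | 0 | 0
  11 | 0101100100 | 0 | 1
  12 | 1011001001 | 1 | 1
  13 | 0110010011 | 0 | 0
  14 | 1100100110 | 1 | 0
  15 | 1001001100 | 1 | 0
  16 | 0010011000 | 0 | 0
  17 | 0100110000 | 0 | 0
  18 | 1001100000 | 1 | 1
  19 | 0011000001 | 0 | 0
  20 | 0110000010 | 0 | 0
  21 | 1100000100 | 1 | 0
  22 | 1000001000 | 1 | 1
  23 | 0000010001 | 0 | 0
  24 | 0000100010 | 0 | 0
  25 | 0001000100 | 0 | 1
  26 | 0010001001 | 0 | 0
  27 | 0100010010 | 0 | 0
  28 | 1000100100 | 1 | 0
  29 | 0001001000 | 0 | 0
  30 | 0010010000 | 0 | 0
  31 | 0100100000 | 0 | 0
  32 | 1001000000 | 1 | 1
  33 | 0010000001 | 0 | 0
  34 | 0100000010 | 0 | 0
  35 | 1000000100 | 1 | 0
  36 | 0000001000 | 0 | 0
  37 | 0000010000 | 0 | 0
  38 | 0000100000 | 0 | 0
  39 | 0001000000 | 0 | 0
  40 | 0010000000 | 0 | 0
  41 | 0100000000 | 0 | 0
  42 | 1000000000 | 1 | 1
  43 | 0000000001 | 0 | 0
  44 | 0000000010 | 0 | 0
  45 | 0000000100 | 0 | 1
  46 | 0000001001 | 0 | 0
  47 | 0000010010 | 0 | 0
  48 | 0000100100 | 0 | 1
  49 | 0001001001 | 0 | 0
  50 | 0010010010 | 0 | 0
  51 | 0100100100 | 0 | 1
  52 | 1001001001 | 1 | 1
  53 | 0010010011 | 0 | 0
  54 | 0100100110 | 0 | 1
  55 | 1001001101 | 1 | 0
  56 | 0010011010 | 0 | 0
  57 | 0100110100 | 0 | 1
  58 | 1001101001 | 1 | 1
  59 | 0011010011 | 0 | 0
  60 | 0110100110 | 0 | 1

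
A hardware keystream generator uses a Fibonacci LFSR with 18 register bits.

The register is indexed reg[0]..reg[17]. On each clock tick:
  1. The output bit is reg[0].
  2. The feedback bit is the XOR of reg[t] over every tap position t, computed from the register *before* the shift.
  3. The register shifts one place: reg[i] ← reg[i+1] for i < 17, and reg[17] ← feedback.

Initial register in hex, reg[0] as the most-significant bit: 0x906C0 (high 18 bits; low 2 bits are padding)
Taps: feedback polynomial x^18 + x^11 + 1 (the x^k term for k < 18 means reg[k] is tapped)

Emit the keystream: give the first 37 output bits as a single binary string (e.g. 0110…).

1001000001101100001111000110001111001

tick  register→output (feedback)
  0  100100000110110000→1 (1)
  1  001000001101100001→0 (1)
  2  010000011011000011→0 (1)
  3  100000110110000111→1 (1)
  4  000001101100001111→0 (0)
  5  000011011000011110→0 (0)
  6  000110110000111100→0 (0)
  7  001101100001111000→0 (1)
  8  011011000011110001→0 (1)
  9  110110000111100011→1 (0)
 10  101100001111000110→1 (0)
 11  011000011110001100→0 (0)
 12  110000111100011000→1 (1)
 13  100001111000110001→1 (1)
 14  000011110001100011→0 (1)
 15  000111100011000111→0 (1)
 16  001111000110001111→0 (0)
 17  011110001100011110→0 (0)
 18  111100011000111100→1 (1)
 19  111000110001111001→1 (0)
 20  110001100011110010→1 (0)
 21  100011000111100100→1 (0)
 22  000110001111001000→0 (1)
 23  001100011110010001→0 (0)
 24  011000111100100010→0 (0)
 25  110001111001000100→1 (0)
 26  100011110010001000→1 (1)
 27  000111100100010001→0 (0)
 28  001111001000100010→0 (0)
 29  011110010001000100→0 (1)
 30  111100100010001001→1 (1)
 31  111001000100010011→1 (1)
 32  110010001000100111→1 (1)
 33  100100010001001111→1 (0)
 34  001000100010011110→0 (0)
 35  010001000100111100→0 (0)
 36  100010001001111000→1 (0)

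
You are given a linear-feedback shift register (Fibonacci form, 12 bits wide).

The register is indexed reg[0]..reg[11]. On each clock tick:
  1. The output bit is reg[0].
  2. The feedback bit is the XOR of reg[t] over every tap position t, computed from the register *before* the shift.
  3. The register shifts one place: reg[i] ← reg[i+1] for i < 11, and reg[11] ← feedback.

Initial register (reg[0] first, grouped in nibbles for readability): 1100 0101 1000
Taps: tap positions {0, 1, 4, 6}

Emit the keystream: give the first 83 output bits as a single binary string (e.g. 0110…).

11000101100001110111001000100011110010101010010111001100000110010011111101110110101

tick  register→output (feedback)
  0  110001011000→1 (0)
  1  100010110000→1 (1)
  2  000101100001→0 (1)
  3  001011000011→0 (1)
  4  010110000111→0 (0)
  5  101100001110→1 (1)
  6  011000011101→0 (1)
  7  110000111011→1 (1)
  8  100001110111→1 (0)
  9  000011101110→0 (0)
 10  000111011100→0 (1)
 11  001110111001→0 (0)
 12  011101110010→0 (0)
 13  111011100100→1 (0)
 14  110111001000→1 (1)
 15  101110010001→1 (0)
 16  011100100010→0 (0)
 17  111001000100→1 (0)
 18  110010001000→1 (1)
 19  100100010001→1 (1)
 20  001000100011→0 (1)
 21  010001000111→0 (1)
 22  100010001111→1 (0)
 23  000100011110→0 (0)
 24  001000111100→0 (1)
 25  010001111001→0 (0)
 26  100011110010→1 (1)
 27  000111100101→0 (0)
 28  001111001010→0 (1)
 29  011110010101→0 (0)
 30  111100101010→1 (1)
 31  111001010101→1 (0)
 32  110010101010→1 (0)
 33  100101010100→1 (1)
 34  001010101001→0 (0)
 35  010101010010→0 (1)
 36  101010100101→1 (1)
 37  010101001011→0 (1)
 38  101010010111→1 (0)
 39  010100101110→0 (0)
 40  101001011100→1 (1)
 41  010010111001→0 (1)
 42  100101110011→1 (0)
 43  001011100110→0 (0)
 44  010111001100→0 (0)
 45  101110011000→1 (0)
 46  011100110000→0 (0)
 47  111001100000→1 (1)
 48  110011000001→1 (1)
 49  100110000011→1 (0)
 50  001100000110→0 (0)
 51  011000001100→0 (1)
 52  110000011001→1 (0)
 53  100000110010→1 (0)
 54  000001100100→0 (1)
 55  000011001001→0 (1)
 56  000110010011→0 (1)
 57  001100100111→0 (1)
 58  011001001111→0 (1)
 59  110010011111→1 (1)
 60  100100111111→1 (0)
 61  001001111110→0 (1)
 62  010011111101→0 (1)
 63  100111111011→1 (1)
 64  001111110111→0 (0)
 65  011111101110→0 (1)
 66  111111011101→1 (1)
 67  111110111011→1 (0)
 68  111101110110→1 (1)
 69  111011101101→1 (0)
 70  110111011010→1 (1)
 71  101110110101→1 (1)
 72  011101101011→0 (0)
 73  111011010110→1 (1)
 74  110110101101→1 (0)
 75  101101011010→1 (1)
 76  011010110101→0 (1)
 77  110101101011→1 (1)
 78  101011010111→1 (0)
 79  010110101110→0 (1)
 80  101101011101→1 (1)
 81  011010111011→0 (1)
 82  110101110111→1 (1)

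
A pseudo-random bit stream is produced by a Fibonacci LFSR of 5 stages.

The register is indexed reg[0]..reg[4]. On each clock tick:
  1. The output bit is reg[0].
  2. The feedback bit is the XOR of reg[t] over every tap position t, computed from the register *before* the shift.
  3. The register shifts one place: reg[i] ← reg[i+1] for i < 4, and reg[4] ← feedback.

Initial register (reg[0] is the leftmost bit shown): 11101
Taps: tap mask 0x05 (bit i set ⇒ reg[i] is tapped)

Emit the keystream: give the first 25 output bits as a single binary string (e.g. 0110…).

1110101000010010110011111

k : reg_k → out_k, fb_k
0: 11101 → 1, fb=0
1: 11010 → 1, fb=1
2: 10101 → 1, fb=0
3: 01010 → 0, fb=0
4: 10100 → 1, fb=0
5: 01000 → 0, fb=0
6: 10000 → 1, fb=1
7: 00001 → 0, fb=0
8: 00010 → 0, fb=0
9: 00100 → 0, fb=1
10: 01001 → 0, fb=0
11: 10010 → 1, fb=1
12: 00101 → 0, fb=1
13: 01011 → 0, fb=0
14: 10110 → 1, fb=0
15: 01100 → 0, fb=1
16: 11001 → 1, fb=1
17: 10011 → 1, fb=1
18: 00111 → 0, fb=1
19: 01111 → 0, fb=1
20: 11111 → 1, fb=0
21: 11110 → 1, fb=0
22: 11100 → 1, fb=0
23: 11000 → 1, fb=1
24: 10001 → 1, fb=1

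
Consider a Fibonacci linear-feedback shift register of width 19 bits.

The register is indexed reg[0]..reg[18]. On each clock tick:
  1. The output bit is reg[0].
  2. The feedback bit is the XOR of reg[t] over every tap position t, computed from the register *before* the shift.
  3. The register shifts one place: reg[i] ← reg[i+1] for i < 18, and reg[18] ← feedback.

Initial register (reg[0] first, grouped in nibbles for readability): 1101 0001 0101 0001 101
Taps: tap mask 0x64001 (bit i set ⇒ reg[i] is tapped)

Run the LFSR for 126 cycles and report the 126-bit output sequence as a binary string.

tick  register→output (feedback)
  0  1101000101010001101→1 (0)
  1  1010001010100011010→1 (1)
  2  0100010101000110101→0 (0)
  3  1000101010001101010→1 (0)
  4  0001010100011010100→0 (1)
  5  0010101000110101001→0 (1)
  6  0101010001101010011→0 (1)
  7  1010100011010100111→1 (1)
  8  0101000110101001111→0 (0)
  9  1010001101010011110→1 (1)
 10  0100011010100111101→0 (0)
 11  1000110101001111010→1 (1)
 12  0001101010011110101→0 (0)
 13  0011010100111101010→0 (1)
 14  0110101001111010101→0 (0)
 15  1101010011110101010→1 (0)
 16  1010100111101010100→1 (0)
 17  0101001111010101000→0 (0)
 18  1010011110101010000→1 (0)
 19  0100111101010100000→0 (0)
 20  1001111010101000000→1 (1)
 21  0011110101010000001→0 (1)
 22  0111101010100000011→0 (0)
 23  1111010101000000110→1 (0)
 24  1110101010000001100→1 (1)
 25  1101010100000011001→1 (1)
 26  1010101000000110011→1 (0)
 27  0101010000001100110→0 (1)
 28  1010100000011001101→1 (0)
 29  0101000000110011010→0 (0)
 30  1010000001100110100→1 (0)
 31  0100000011001101000→0 (0)
 32  1000000110011010000→1 (0)
 33  0000001100110100000→0 (0)
 34  0000011001101000000→0 (0)
 35  0000110011010000000→0 (0)
 36  0001100110100000000→0 (0)
 37  0011001101000000000→0 (0)
 38  0110011010000000000→0 (0)
 39  1100110100000000000→1 (1)
 40  1001101000000000001→1 (0)
 41  0011010000000000010→0 (1)
 42  0110100000000000101→0 (1)
 43  1101000000000001011→1 (1)
 44  1010000000000010111→1 (0)
 45  0100000000000101110→0 (1)
 46  1000000000001011101→1 (1)
 47  0000000000010111011→0 (1)
 48  0000000000101110111→0 (1)
 49  0000000001011101111→0 (0)
 50  0000000010111011110→0 (0)
 51  0000000101110111100→0 (1)
 52  0000001011101111001→0 (0)
 53  0000010111011110010→0 (0)
 54  0000101110111100100→0 (0)
 55  0001011101111001000→0 (0)
 56  0010111011110010000→0 (1)
 57  0101110111100100001→0 (1)
 58  1011101111001000011→1 (1)
 59  0111011110010000111→0 (0)
 60  1110111100100001110→1 (0)
 61  1101111001000011100→1 (0)
 62  1011110010000111000→1 (0)
 63  0111100100001110000→0 (1)
 64  1111001000011100001→1 (0)
 65  1110010000111000010→1 (0)
 66  1100100001110000100→1 (1)
 67  1001000011100001001→1 (0)
 68  0010000111000010010→0 (0)
 69  0100001110000100100→0 (0)
 70  1000011100001001000→1 (1)
 71  0000111000010010001→0 (0)
 72  0001110000100100010→0 (1)
 73  0011100001001000101→0 (1)
 74  0111000010010001011→0 (0)
 75  1110000100100010110→1 (1)
 76  1100001001000101101→1 (0)
 77  1000010010001011010→1 (1)
 78  0000100100010110101→0 (0)
 79  0001001000101101010→0 (1)
 80  0010010001011010101→0 (0)
 81  0100100010110101010→0 (1)
 82  1001000101101010101→1 (1)
 83  0010001011010101011→0 (0)
 84  0100010110101010110→0 (0)
 85  1000101101010101100→1 (1)
 86  0001011010101011001→0 (0)
 87  0010110101010110010→0 (0)
 88  0101101010101100100→0 (0)
 89  1011010101011001000→1 (1)
 90  0110101010110010001→0 (0)
 91  1101010101100100010→1 (0)
 92  1010101011001000100→1 (1)
 93  0101010110010001001→0 (1)
 94  1010101100100010011→1 (0)
 95  0101011001000100110→0 (1)
 96  1010110010001001101→1 (0)
 97  0101100100010011010→0 (0)
 98  1011001000100110100→1 (0)
 99  0110010001001101000→0 (0)
100  1100100010011010000→1 (0)
101  1001000100110100000→1 (1)
102  0010001001101000001→0 (1)
103  0100010011010000011→0 (0)
104  1000100110100000110→1 (0)
105  0001001101000001100→0 (0)
106  0010011010000011000→0 (1)
107  0100110100000110001→0 (0)
108  1001101000001100010→1 (0)
109  0011010000011000100→0 (0)
110  0110100000110001000→0 (0)
111  1101000001100010000→1 (0)
112  1010000011000100000→1 (1)
113  0100000110001000001→0 (1)
114  1000001100010000011→1 (1)
115  0000011000100000111→0 (0)
116  0000110001000001110→0 (1)
117  0001100010000011101→0 (0)
118  0011000100000111010→0 (0)
119  0110001000001110100→0 (1)
120  1100010000011101001→1 (0)
121  1000100000111010010→1 (1)
122  0001000001110100101→0 (1)
123  0010000011101001011→0 (0)
124  0100000111010010110→0 (0)
125  1000001110100101100→1 (1)

110100010101000110101001111010101000000110011010000000000010111011110010000111000010010001011010101011001000100110100000110001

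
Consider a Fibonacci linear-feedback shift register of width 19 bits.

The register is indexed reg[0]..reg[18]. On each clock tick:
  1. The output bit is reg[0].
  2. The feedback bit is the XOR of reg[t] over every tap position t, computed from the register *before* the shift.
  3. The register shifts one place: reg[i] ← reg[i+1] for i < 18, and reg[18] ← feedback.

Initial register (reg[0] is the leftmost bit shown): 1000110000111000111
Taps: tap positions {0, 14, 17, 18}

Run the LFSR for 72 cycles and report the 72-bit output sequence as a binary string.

k : reg_k → out_k, fb_k
0: 1000110000111000111 → 1, fb=1
1: 0001100001110001111 → 0, fb=0
2: 0011000011100011110 → 0, fb=0
3: 0110000111000111100 → 0, fb=1
4: 1100001110001111001 → 1, fb=1
5: 1000011100011110011 → 1, fb=0
6: 0000111000111100110 → 0, fb=1
7: 0001110001111001101 → 0, fb=1
8: 0011100011110011011 → 0, fb=1
9: 0111000111100110111 → 0, fb=1
10: 1110001111001101111 → 1, fb=1
11: 1100011110011011111 → 1, fb=0
12: 1000111100110111110 → 1, fb=1
13: 0001111001101111101 → 0, fb=0
14: 0011110011011111010 → 0, fb=0
15: 0111100110111110100 → 0, fb=1
16: 1111001101111101001 → 1, fb=0
17: 1110011011111010010 → 1, fb=1
18: 1100110111110100101 → 1, fb=0
19: 1001101111101001010 → 1, fb=0
20: 0011011111010010100 → 0, fb=1
21: 0110111110100101001 → 0, fb=1
22: 1101111101001010011 → 1, fb=0
23: 1011111010010100110 → 1, fb=0
24: 0111110100101001100 → 0, fb=0
25: 1111101001010011000 → 1, fb=0
26: 1111010010100110000 → 1, fb=0
27: 1110100101001100000 → 1, fb=1
28: 1101001010011000001 → 1, fb=0
29: 1010010100110000010 → 1, fb=0
30: 0100101001100000100 → 0, fb=0
31: 1001010011000001000 → 1, fb=1
32: 0010100110000010001 → 0, fb=0
33: 0101001100000100010 → 0, fb=1
34: 1010011000001000101 → 1, fb=0
35: 0100110000010001010 → 0, fb=1
36: 1001100000100010101 → 1, fb=1
37: 0011000001000101011 → 0, fb=0
38: 0110000010001010110 → 0, fb=0
39: 1100000100010101100 → 1, fb=1
40: 1000001000101011001 → 1, fb=1
41: 0000010001010110011 → 0, fb=1
42: 0000100010101100111 → 0, fb=0
43: 0001000101011001110 → 0, fb=1
44: 0010001010110011101 → 0, fb=0
45: 0100010101100111010 → 0, fb=0
46: 1000101011001110100 → 1, fb=0
47: 0001010110011101000 → 0, fb=0
48: 0010101100111010000 → 0, fb=1
49: 0101011001110100001 → 0, fb=1
50: 1010110011101000011 → 1, fb=1
51: 0101100111010000111 → 0, fb=0
52: 1011001110100001110 → 1, fb=0
53: 0110011101000011100 → 0, fb=1
54: 1100111010000111001 → 1, fb=1
55: 1001110100001110011 → 1, fb=0
56: 0011101000011100110 → 0, fb=1
57: 0111010000111001101 → 0, fb=1
58: 1110100001110011011 → 1, fb=0
59: 1101000011100110110 → 1, fb=1
60: 1010000111001101101 → 1, fb=0
61: 0100001110011011010 → 0, fb=0
62: 1000011100110110100 → 1, fb=0
63: 0000111001101101000 → 0, fb=0
64: 0001110011011010000 → 0, fb=1
65: 0011100110110100001 → 0, fb=1
66: 0111001101101000011 → 0, fb=0
67: 1110011011010000110 → 1, fb=0
68: 1100110110100001100 → 1, fb=1
69: 1001101101000011001 → 1, fb=1
70: 0011011010000110011 → 0, fb=1
71: 0110110100001100111 → 0, fb=0

100011000011100011110011011111010010100110000010001010110011101000011100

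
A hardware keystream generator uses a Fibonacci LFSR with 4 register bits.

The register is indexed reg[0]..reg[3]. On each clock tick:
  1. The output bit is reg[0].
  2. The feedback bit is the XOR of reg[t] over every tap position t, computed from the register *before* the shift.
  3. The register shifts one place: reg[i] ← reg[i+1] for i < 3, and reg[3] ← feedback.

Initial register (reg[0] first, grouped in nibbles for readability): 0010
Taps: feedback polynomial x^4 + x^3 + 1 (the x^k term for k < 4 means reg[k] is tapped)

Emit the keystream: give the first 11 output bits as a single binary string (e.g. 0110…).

00100011110

tick  register→output (feedback)
  0  0010→0 (0)
  1  0100→0 (0)
  2  1000→1 (1)
  3  0001→0 (1)
  4  0011→0 (1)
  5  0111→0 (1)
  6  1111→1 (0)
  7  1110→1 (1)
  8  1101→1 (0)
  9  1010→1 (1)
 10  0101→0 (1)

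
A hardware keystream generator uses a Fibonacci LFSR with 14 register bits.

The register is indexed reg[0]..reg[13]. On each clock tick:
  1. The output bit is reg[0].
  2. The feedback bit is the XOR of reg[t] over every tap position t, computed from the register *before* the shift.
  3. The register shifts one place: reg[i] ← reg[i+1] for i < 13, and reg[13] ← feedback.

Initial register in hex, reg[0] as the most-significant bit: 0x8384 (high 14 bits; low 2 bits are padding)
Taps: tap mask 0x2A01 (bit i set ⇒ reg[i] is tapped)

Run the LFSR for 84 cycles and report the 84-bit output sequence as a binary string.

tick  register→output (feedback)
  0  10000011100001→1 (0)
  1  00000111000010→0 (0)
  2  00001110000100→0 (1)
  3  00011100001001→0 (1)
  4  00111000010011→0 (0)
  5  01110000100110→0 (1)
  6  11100001001101→1 (1)
  7  11000010011011→1 (1)
  8  10000100110111→1 (0)
  9  00001001101110→0 (1)
 10  00010011011101→0 (1)
 11  00100110111011→0 (0)
 12  01001101110110→0 (0)
 13  10011011101100→1 (0)
 14  00110111011000→0 (1)
 15  01101110110001→0 (0)
 16  11011101100010→1 (1)
 17  10111011000101→1 (1)
 18  01110110001011→0 (1)
 19  11101100010111→1 (0)
 20  11011000101110→1 (0)
 21  10110001011100→1 (1)
 22  01100010111001→0 (0)
 23  11000101110010→1 (0)
 24  10001011100100→1 (0)
 25  00010111001000→0 (0)
 26  00101110010000→0 (1)
 27  01011100100001→0 (1)
 28  10111001000011→1 (0)
 29  01110010000110→0 (1)
 30  11100100001101→1 (1)
 31  11001000011011→1 (1)
 32  10010000110111→1 (0)
 33  00100001101110→0 (1)
 34  01000011011101→0 (1)
 35  10000110111011→1 (1)
 36  00001101110111→0 (1)
 37  00011011101111→0 (0)
 38  00110111011110→0 (0)
 39  01101110111100→0 (0)
 40  11011101111000→1 (0)
 41  10111011110000→1 (0)
 42  01110111100000→0 (0)
 43  11101111000000→1 (1)
 44  11011110000001→1 (0)
 45  10111100000010→1 (1)
 46  01111000000101→0 (0)
 47  11110000001010→1 (1)
 48  11100000010101→1 (0)
 49  11000000101010→1 (1)
 50  10000001010101→1 (0)
 51  00000010101010→0 (0)
 52  00000101010100→0 (0)
 53  00001010101000→0 (0)
 54  00010101010000→0 (1)
 55  00101010100001→0 (1)
 56  01010101000011→0 (1)
 57  10101010000111→1 (1)
 58  01010100001111→0 (0)
 59  10101000011110→1 (1)
 60  01010000111101→0 (1)
 61  10100001111011→1 (1)
 62  01000011110111→0 (1)
 63  10000111101111→1 (1)
 64  00001111011111→0 (1)
 65  00011110111111→0 (1)
 66  00111101111111→0 (1)
 67  01111011111111→0 (1)
 68  11110111111111→1 (0)
 69  11101111111110→1 (1)
 70  11011111111101→1 (0)
 71  10111111111010→1 (0)
 72  01111111110100→0 (0)
 73  11111111101000→1 (1)
 74  11111111010001→1 (1)
 75  11111110100011→1 (0)
 76  11111101000110→1 (0)
 77  11111010001100→1 (0)
 78  11110100011000→1 (0)
 79  11101000110000→1 (0)
 80  11010001100000→1 (1)
 81  10100011000001→1 (0)
 82  01000110000010→0 (0)
 83  10001100000100→1 (0)

100000111000010011011101100010111001000011011101111000000101010100001111011111111101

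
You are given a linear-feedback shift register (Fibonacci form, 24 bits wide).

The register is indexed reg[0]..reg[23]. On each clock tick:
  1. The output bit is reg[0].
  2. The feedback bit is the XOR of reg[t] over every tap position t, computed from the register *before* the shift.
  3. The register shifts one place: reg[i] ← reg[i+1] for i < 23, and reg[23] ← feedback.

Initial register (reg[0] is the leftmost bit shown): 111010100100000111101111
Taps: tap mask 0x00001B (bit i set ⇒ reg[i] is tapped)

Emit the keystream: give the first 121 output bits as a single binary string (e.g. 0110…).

step | reg (before) | out | fb
   0 | 111010100100000111101111 | 1 | 1
   1 | 110101001000001111011111 | 1 | 1
   2 | 101010010000011110111111 | 1 | 0
   3 | 010100100000111101111110 | 0 | 0
   4 | 101001000001111011111100 | 1 | 1
   5 | 010010000011110111111001 | 0 | 0
   6 | 100100000111101111110010 | 1 | 0
   7 | 001000001111011111100100 | 0 | 0
   8 | 010000011110111111001000 | 0 | 1
   9 | 100000111101111110010001 | 1 | 1
  10 | 000001111011111100100011 | 0 | 0
  11 | 000011110111111001000110 | 0 | 1
  12 | 000111101111110010001101 | 0 | 0
  13 | 001111011111100100011010 | 0 | 0
  14 | 011110111111001000110100 | 0 | 1
  15 | 111101111110010001101001 | 1 | 1
  16 | 111011111100100011010011 | 1 | 1
  17 | 110111111001000110100111 | 1 | 0
  18 | 101111110010001101001110 | 1 | 1
  19 | 011111100100011010011101 | 0 | 1
  20 | 111111001000110100111011 | 1 | 0
  21 | 111110010001101001110110 | 1 | 0
  22 | 111100100011010011101100 | 1 | 1
  23 | 111001000110100111011001 | 1 | 0
  24 | 110010001101001110110010 | 1 | 1
  25 | 100100011010011101100101 | 1 | 0
  26 | 001000110100111011001010 | 0 | 0
  27 | 010001101001110110010100 | 0 | 1
  28 | 100011010011101100101001 | 1 | 0
  29 | 000110100111011001010010 | 0 | 0
  30 | 001101001110110010100100 | 0 | 1
  31 | 011010011101100101001001 | 0 | 0
  32 | 110100111011001010010010 | 1 | 1
  33 | 101001110110010100100101 | 1 | 1
  34 | 010011101100101001001011 | 0 | 0
  35 | 100111011001010010010110 | 1 | 1
  36 | 001110110010100100101101 | 0 | 0
  37 | 011101100101001001011010 | 0 | 0
  38 | 111011001010010010110100 | 1 | 1
  39 | 110110010100100101101001 | 1 | 0
  40 | 101100101001001011010010 | 1 | 0
  41 | 011001010010010110100100 | 0 | 1
  42 | 110010100100101101001001 | 1 | 1
  43 | 100101001001011010010011 | 1 | 0
  44 | 001010010010110100100110 | 0 | 1
  45 | 010100100101101001001101 | 0 | 0
  46 | 101001001011010010011010 | 1 | 1
  47 | 010010010110100100110101 | 0 | 0
  48 | 100100101101001001101010 | 1 | 0
  49 | 001001011010010011010100 | 0 | 0
  50 | 010010110100100110101000 | 0 | 0
  51 | 100101101001001101010000 | 1 | 0
  52 | 001011010010011010100000 | 0 | 1
  53 | 010110100100110101000001 | 0 | 1
  54 | 101101001001101010000011 | 1 | 0
  55 | 011010010011010100000110 | 0 | 0
  56 | 110100100110101000001100 | 1 | 1
  57 | 101001001101010000011001 | 1 | 1
  58 | 010010011010100000110011 | 0 | 0
  59 | 100100110101000001100110 | 1 | 0
  60 | 001001101010000011001100 | 0 | 0
  61 | 010011010100000110011000 | 0 | 0
  62 | 100110101000001100110000 | 1 | 1
  63 | 001101010000011001100001 | 0 | 1
  64 | 011010100000110011000011 | 0 | 0
  65 | 110101000001100110000110 | 1 | 1
  66 | 101010000011001100001101 | 1 | 0
  67 | 010100000110011000011010 | 0 | 0
  68 | 101000001100110000110100 | 1 | 1
  69 | 010000011001100001101001 | 0 | 1
  70 | 100000110011000011010011 | 1 | 1
  71 | 000001100110000110100111 | 0 | 0
  72 | 000011001100001101001110 | 0 | 1
  73 | 000110011000011010011101 | 0 | 0
  74 | 001100110000110100111010 | 0 | 1
  75 | 011001100001101001110101 | 0 | 1
  76 | 110011000011010011101011 | 1 | 1
  77 | 100110000110100111010111 | 1 | 1
  78 | 001100001101001110101111 | 0 | 1
  79 | 011000011010011101011111 | 0 | 1
  80 | 110000110100111010111111 | 1 | 0
  81 | 100001101001110101111110 | 1 | 1
  82 | 000011010011101011111101 | 0 | 1
  83 | 000110100111010111111011 | 0 | 0
  84 | 001101001110101111110110 | 0 | 1
  85 | 011010011101011111101101 | 0 | 0
  86 | 110100111010111111011010 | 1 | 1
  87 | 101001110101111110110101 | 1 | 1
  88 | 010011101011111101101011 | 0 | 0
  89 | 100111010111111011010110 | 1 | 1
  90 | 001110101111110110101101 | 0 | 0
  91 | 011101011111101101011010 | 0 | 0
  92 | 111010111111011010110100 | 1 | 1
  93 | 110101111110110101101001 | 1 | 1
  94 | 101011111101101011010011 | 1 | 0
  95 | 010111111011010110100110 | 0 | 1
  96 | 101111110110101101001101 | 1 | 1
  97 | 011111101101011010011011 | 0 | 1
  98 | 111111011010110100110111 | 1 | 0
  99 | 111110110101101001101110 | 1 | 0
 100 | 111101101011010011011100 | 1 | 1
 101 | 111011010110100110111001 | 1 | 1
 102 | 110110101101001101110011 | 1 | 0
 103 | 101101011010011011100110 | 1 | 0
 104 | 011010110100110111001100 | 0 | 0
 105 | 110101101001101110011000 | 1 | 1
 106 | 101011010011011100110001 | 1 | 0
 107 | 010110100110111001100010 | 0 | 1
 108 | 101101001101110011000101 | 1 | 0
 109 | 011010011011100110001010 | 0 | 0
 110 | 110100110111001100010100 | 1 | 1
 111 | 101001101110011000101001 | 1 | 1
 112 | 010011011100110001010011 | 0 | 0
 113 | 100110111001100010100110 | 1 | 1
 114 | 001101110011000101001101 | 0 | 1
 115 | 011011100110001010011011 | 0 | 0
 116 | 110111001100010100110110 | 1 | 0
 117 | 101110011000101001101100 | 1 | 1
 118 | 011100110001010011011001 | 0 | 0
 119 | 111001100010100110110010 | 1 | 0
 120 | 110011000101001101100100 | 1 | 1

1110101001000001111011111100100011010011101100101001001011010010011010100000110011000011010011101011111101101011010011011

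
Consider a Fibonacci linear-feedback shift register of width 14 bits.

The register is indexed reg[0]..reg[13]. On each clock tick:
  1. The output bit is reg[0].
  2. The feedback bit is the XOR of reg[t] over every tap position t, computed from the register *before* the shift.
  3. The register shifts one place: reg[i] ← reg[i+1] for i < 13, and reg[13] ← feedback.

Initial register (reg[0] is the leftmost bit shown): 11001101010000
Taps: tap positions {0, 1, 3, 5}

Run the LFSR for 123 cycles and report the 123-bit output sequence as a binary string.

step | reg (before) | out | fb
   0 | 11001101010000 | 1 | 1
   1 | 10011010100001 | 1 | 0
   2 | 00110101000010 | 0 | 0
   3 | 01101010000100 | 0 | 1
   4 | 11010100001001 | 1 | 0
   5 | 10101000010010 | 1 | 1
   6 | 01010000100101 | 0 | 0
   7 | 10100001001010 | 1 | 1
   8 | 01000010010101 | 0 | 1
   9 | 10000100101011 | 1 | 0
  10 | 00001001010110 | 0 | 0
  11 | 00010010101100 | 0 | 1
  12 | 00100101011001 | 0 | 1
  13 | 01001010110011 | 0 | 1
  14 | 10010101100111 | 1 | 1
  15 | 00101011001111 | 0 | 0
  16 | 01010110011110 | 0 | 1
  17 | 10101100111101 | 1 | 0
  18 | 01011001111010 | 0 | 0
  19 | 10110011110100 | 1 | 0
  20 | 01100111101000 | 0 | 0
  21 | 11001111010000 | 1 | 1
  22 | 10011110100001 | 1 | 1
  23 | 00111101000011 | 0 | 0
  24 | 01111010000110 | 0 | 0
  25 | 11110100001100 | 1 | 0
  26 | 11101000011000 | 1 | 0
  27 | 11010000110000 | 1 | 1
  28 | 10100001100001 | 1 | 1
  29 | 01000011000011 | 0 | 1
  30 | 10000110000111 | 1 | 0
  31 | 00001100001110 | 0 | 1
  32 | 00011000011101 | 0 | 1
  33 | 00110000111011 | 0 | 1
  34 | 01100001110111 | 0 | 1
  35 | 11000011101111 | 1 | 0
  36 | 10000111011110 | 1 | 0
  37 | 00001110111100 | 0 | 1
  38 | 00011101111001 | 0 | 0
  39 | 00111011110010 | 0 | 1
  40 | 01110111100101 | 0 | 1
  41 | 11101111001011 | 1 | 1
  42 | 11011110010111 | 1 | 0
  43 | 10111100101110 | 1 | 1
  44 | 01111001011101 | 0 | 0
  45 | 11110010111010 | 1 | 1
  46 | 11100101110101 | 1 | 1
  47 | 11001011101011 | 1 | 0
  48 | 10010111010110 | 1 | 1
  49 | 00101110101101 | 0 | 1
  50 | 01011101011011 | 0 | 1
  51 | 10111010110111 | 1 | 0
  52 | 01110101101110 | 0 | 1
  53 | 11101011011101 | 1 | 0
  54 | 11010110111010 | 1 | 0
  55 | 10101101110100 | 1 | 0
  56 | 01011011101000 | 0 | 0
  57 | 10110111010000 | 1 | 1
  58 | 01101110100001 | 0 | 0
  59 | 11011101000010 | 1 | 0
  60 | 10111010000100 | 1 | 0
  61 | 01110100001000 | 0 | 1
  62 | 11101000010001 | 1 | 0
  63 | 11010000100010 | 1 | 1
  64 | 10100001000101 | 1 | 1
  65 | 01000010001011 | 0 | 1
  66 | 10000100010111 | 1 | 0
  67 | 00001000101110 | 0 | 0
  68 | 00010001011100 | 0 | 1
  69 | 00100010111001 | 0 | 0
  70 | 01000101110010 | 0 | 0
  71 | 10001011100100 | 1 | 1
  72 | 00010111001001 | 0 | 0
  73 | 00101110010010 | 0 | 1
  74 | 01011100100101 | 0 | 1
  75 | 10111001001011 | 1 | 0
  76 | 01110010010110 | 0 | 0
  77 | 11100100101100 | 1 | 1
  78 | 11001001011001 | 1 | 0
  79 | 10010010110010 | 1 | 0
  80 | 00100101100100 | 0 | 1
  81 | 01001011001001 | 0 | 1
  82 | 10010110010011 | 1 | 1
  83 | 00101100100111 | 0 | 1
  84 | 01011001001111 | 0 | 0
  85 | 10110010011110 | 1 | 0
  86 | 01100100111100 | 0 | 0
  87 | 11001001111000 | 1 | 0
  88 | 10010011110000 | 1 | 0
  89 | 00100111100000 | 0 | 1
  90 | 01001111000001 | 0 | 0
  91 | 10011110000010 | 1 | 1
  92 | 00111100000101 | 0 | 0
  93 | 01111000001010 | 0 | 0
  94 | 11110000010100 | 1 | 1
  95 | 11100000101001 | 1 | 0
  96 | 11000001010010 | 1 | 0
  97 | 10000010100100 | 1 | 1
  98 | 00000101001001 | 0 | 1
  99 | 00001010010011 | 0 | 0
 100 | 00010100100110 | 0 | 0
 101 | 00101001001100 | 0 | 0
 102 | 01010010011000 | 0 | 0
 103 | 10100100110000 | 1 | 0
 104 | 01001001100000 | 0 | 1
 105 | 10010011000001 | 1 | 0
 106 | 00100110000010 | 0 | 1
 107 | 01001100000101 | 0 | 0
 108 | 10011000001010 | 1 | 0
 109 | 00110000010100 | 0 | 1
 110 | 01100000101001 | 0 | 1
 111 | 11000001010011 | 1 | 0
 112 | 10000010100110 | 1 | 1
 113 | 00000101001101 | 0 | 1
 114 | 00001010011011 | 0 | 0
 115 | 00010100110110 | 0 | 0
 116 | 00101001101100 | 0 | 0
 117 | 01010011011000 | 0 | 0
 118 | 10100110110000 | 1 | 0
 119 | 01001101100000 | 0 | 0
 120 | 10011011000000 | 1 | 0
 121 | 00110110000000 | 0 | 0
 122 | 01101100000000 | 0 | 0

110011010100001001010110011110100001100001110111100101110101101110100001000101110010010110010011110000010100100110000010100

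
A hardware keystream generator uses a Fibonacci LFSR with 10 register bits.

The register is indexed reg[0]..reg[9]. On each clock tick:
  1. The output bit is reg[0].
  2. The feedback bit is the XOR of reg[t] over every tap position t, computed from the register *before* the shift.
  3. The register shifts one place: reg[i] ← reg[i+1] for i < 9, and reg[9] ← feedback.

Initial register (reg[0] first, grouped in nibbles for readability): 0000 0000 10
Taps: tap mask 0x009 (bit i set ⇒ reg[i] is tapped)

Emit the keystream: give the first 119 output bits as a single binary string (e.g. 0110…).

k : reg_k → out_k, fb_k
0: 0000000010 → 0, fb=0
1: 0000000100 → 0, fb=0
2: 0000001000 → 0, fb=0
3: 0000010000 → 0, fb=0
4: 0000100000 → 0, fb=0
5: 0001000000 → 0, fb=1
6: 0010000001 → 0, fb=0
7: 0100000010 → 0, fb=0
8: 1000000100 → 1, fb=1
9: 0000001001 → 0, fb=0
10: 0000010010 → 0, fb=0
11: 0000100100 → 0, fb=0
12: 0001001000 → 0, fb=1
13: 0010010001 → 0, fb=0
14: 0100100010 → 0, fb=0
15: 1001000100 → 1, fb=0
16: 0010001000 → 0, fb=0
17: 0100010000 → 0, fb=0
18: 1000100000 → 1, fb=1
19: 0001000001 → 0, fb=1
20: 0010000011 → 0, fb=0
21: 0100000110 → 0, fb=0
22: 1000001100 → 1, fb=1
23: 0000011001 → 0, fb=0
24: 0000110010 → 0, fb=0
25: 0001100100 → 0, fb=1
26: 0011001001 → 0, fb=1
27: 0110010011 → 0, fb=0
28: 1100100110 → 1, fb=1
29: 1001001101 → 1, fb=0
30: 0010011010 → 0, fb=0
31: 0100110100 → 0, fb=0
32: 1001101000 → 1, fb=0
33: 0011010000 → 0, fb=1
34: 0110100001 → 0, fb=0
35: 1101000010 → 1, fb=0
36: 1010000100 → 1, fb=1
37: 0100001001 → 0, fb=0
38: 1000010010 → 1, fb=1
39: 0000100101 → 0, fb=0
40: 0001001010 → 0, fb=1
41: 0010010101 → 0, fb=0
42: 0100101010 → 0, fb=0
43: 1001010100 → 1, fb=0
44: 0010101000 → 0, fb=0
45: 0101010000 → 0, fb=1
46: 1010100001 → 1, fb=1
47: 0101000011 → 0, fb=1
48: 1010000111 → 1, fb=1
49: 0100001111 → 0, fb=0
50: 1000011110 → 1, fb=1
51: 0000111101 → 0, fb=0
52: 0001111010 → 0, fb=1
53: 0011110101 → 0, fb=1
54: 0111101011 → 0, fb=1
55: 1111010111 → 1, fb=0
56: 1110101110 → 1, fb=1
57: 1101011101 → 1, fb=0
58: 1010111010 → 1, fb=1
59: 0101110101 → 0, fb=1
60: 1011101011 → 1, fb=0
61: 0111010110 → 0, fb=1
62: 1110101101 → 1, fb=1
63: 1101011011 → 1, fb=0
64: 1010110110 → 1, fb=1
65: 0101101101 → 0, fb=1
66: 1011011011 → 1, fb=0
67: 0110110110 → 0, fb=0
68: 1101101100 → 1, fb=0
69: 1011011000 → 1, fb=0
70: 0110110000 → 0, fb=0
71: 1101100000 → 1, fb=0
72: 1011000000 → 1, fb=0
73: 0110000000 → 0, fb=0
74: 1100000000 → 1, fb=1
75: 1000000001 → 1, fb=1
76: 0000000011 → 0, fb=0
77: 0000000110 → 0, fb=0
78: 0000001100 → 0, fb=0
79: 0000011000 → 0, fb=0
80: 0000110000 → 0, fb=0
81: 0001100000 → 0, fb=1
82: 0011000001 → 0, fb=1
83: 0110000011 → 0, fb=0
84: 1100000110 → 1, fb=1
85: 1000001101 → 1, fb=1
86: 0000011011 → 0, fb=0
87: 0000110110 → 0, fb=0
88: 0001101100 → 0, fb=1
89: 0011011001 → 0, fb=1
90: 0110110011 → 0, fb=0
91: 1101100110 → 1, fb=0
92: 1011001100 → 1, fb=0
93: 0110011000 → 0, fb=0
94: 1100110000 → 1, fb=1
95: 1001100001 → 1, fb=0
96: 0011000010 → 0, fb=1
97: 0110000101 → 0, fb=0
98: 1100001010 → 1, fb=1
99: 1000010101 → 1, fb=1
100: 0000101011 → 0, fb=0
101: 0001010110 → 0, fb=1
102: 0010101101 → 0, fb=0
103: 0101011010 → 0, fb=1
104: 1010110101 → 1, fb=1
105: 0101101011 → 0, fb=1
106: 1011010111 → 1, fb=0
107: 0110101110 → 0, fb=0
108: 1101011100 → 1, fb=0
109: 1010111000 → 1, fb=1
110: 0101110001 → 0, fb=1
111: 1011100011 → 1, fb=0
112: 0111000110 → 0, fb=1
113: 1110001101 → 1, fb=1
114: 1100011011 → 1, fb=1
115: 1000110111 → 1, fb=1
116: 0001101111 → 0, fb=1
117: 0011011111 → 0, fb=1
118: 0110111111 → 0, fb=0

00000000100000010010001000001100100110100001001010100001111010111010110110110000000011000001101100110000101011010111000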